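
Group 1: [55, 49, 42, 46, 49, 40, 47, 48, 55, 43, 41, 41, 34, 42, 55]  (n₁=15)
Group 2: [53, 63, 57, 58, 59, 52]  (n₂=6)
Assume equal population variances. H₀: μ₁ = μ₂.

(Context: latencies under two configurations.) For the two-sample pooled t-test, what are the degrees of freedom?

df = n₁ + n₂ − 2 = 15 + 6 − 2 = 19

degrees of freedom = 19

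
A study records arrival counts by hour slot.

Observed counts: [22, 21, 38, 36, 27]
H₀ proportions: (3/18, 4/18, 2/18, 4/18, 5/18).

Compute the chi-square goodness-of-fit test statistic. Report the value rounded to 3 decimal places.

n = 144; E_i = n·p_i = [24.00, 32.00, 16.00, 32.00, 40.00]
χ² = (22−24.00)²/24.00 + (21−32.00)²/32.00 + (38−16.00)²/16.00 + (36−32.00)²/32.00 + (27−40.00)²/40.00 = 38.9229
df = 4

test statistic = 38.923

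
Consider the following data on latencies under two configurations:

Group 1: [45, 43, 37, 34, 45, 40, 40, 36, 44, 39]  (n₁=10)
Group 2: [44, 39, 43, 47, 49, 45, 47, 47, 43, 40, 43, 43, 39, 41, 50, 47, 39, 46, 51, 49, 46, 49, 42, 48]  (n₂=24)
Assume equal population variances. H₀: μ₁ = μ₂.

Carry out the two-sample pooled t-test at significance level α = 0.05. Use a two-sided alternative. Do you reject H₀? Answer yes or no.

x̄₁=40.300, s₁=3.889, n₁=10
x̄₂=44.875, s₂=3.675, n₂=24
s_p² = [9·3.889² + 23·3.675²]/32 = 13.9602
SE = √(s_p²·(1/10+1/24)) = 1.4063
t = (40.300−44.875)/1.4063 = -3.2532
df = 32
p-value (two-sided) = 0.00269
At α=0.05: p < α → reject H₀

reject H₀: yes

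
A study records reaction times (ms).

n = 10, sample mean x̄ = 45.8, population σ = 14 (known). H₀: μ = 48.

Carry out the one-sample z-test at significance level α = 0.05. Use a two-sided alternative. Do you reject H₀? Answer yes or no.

reject H₀: no

SE = σ/√n = 14/√10 = 4.4272
z = (x̄−μ₀)/SE = (45.8−48)/4.4272 = -0.4969
p-value (two-sided) = 0.61924
At α=0.05: p ≥ α → fail to reject H₀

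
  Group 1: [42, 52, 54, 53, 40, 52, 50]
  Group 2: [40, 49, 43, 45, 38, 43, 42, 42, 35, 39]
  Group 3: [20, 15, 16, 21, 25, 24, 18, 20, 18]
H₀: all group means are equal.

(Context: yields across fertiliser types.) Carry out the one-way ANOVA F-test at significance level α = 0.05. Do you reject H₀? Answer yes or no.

reject H₀: yes

Group means [49.00, 41.60, 19.67], grand mean 36.000
SSB = Σnᵢ(x̄ᵢ−x̄)² = 3897.600; SSW = ΣΣ(x−x̄ᵢ)² = 416.400
MSB = 3897.600/2 = 1948.8000; MSW = 416.400/23 = 18.1043
F = MSB/MSW = 107.6427
df = (2, 23)
p-value (upper-tail) = 0.00000
At α=0.05: p < α → reject H₀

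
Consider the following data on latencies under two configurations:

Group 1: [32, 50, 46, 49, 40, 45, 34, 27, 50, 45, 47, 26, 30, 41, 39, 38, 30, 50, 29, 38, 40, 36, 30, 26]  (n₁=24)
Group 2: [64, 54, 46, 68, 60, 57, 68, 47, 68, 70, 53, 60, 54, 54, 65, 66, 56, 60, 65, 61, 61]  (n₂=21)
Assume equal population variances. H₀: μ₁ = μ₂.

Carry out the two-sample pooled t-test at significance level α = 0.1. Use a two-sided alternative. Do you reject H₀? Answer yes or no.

x̄₁=38.250, s₁=8.211, n₁=24
x̄₂=59.857, s₂=6.865, n₂=21
s_p² = [23·8.211² + 20·6.865²]/43 = 57.9784
SE = √(s_p²·(1/24+1/21)) = 2.2752
t = (38.250−59.857)/2.2752 = -9.4967
df = 43
p-value (two-sided) = 0.00000
At α=0.1: p < α → reject H₀

reject H₀: yes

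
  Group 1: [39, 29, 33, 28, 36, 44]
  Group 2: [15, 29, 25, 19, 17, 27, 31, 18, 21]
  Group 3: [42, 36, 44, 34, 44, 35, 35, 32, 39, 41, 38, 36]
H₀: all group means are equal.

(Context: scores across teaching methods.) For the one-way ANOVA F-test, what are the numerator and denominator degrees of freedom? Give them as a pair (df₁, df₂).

k = 3 groups, N = 27 total
df = (k−1, N−k) = (3−1, 27−3) = (2, 24)

degrees of freedom = [2, 24]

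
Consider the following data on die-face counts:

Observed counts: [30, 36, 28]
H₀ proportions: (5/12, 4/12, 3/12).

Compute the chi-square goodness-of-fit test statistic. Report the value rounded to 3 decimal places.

n = 94; E_i = n·p_i = [39.17, 31.33, 23.50]
χ² = (30−39.17)²/39.17 + (36−31.33)²/31.33 + (28−23.50)²/23.50 = 3.7021
df = 2

test statistic = 3.702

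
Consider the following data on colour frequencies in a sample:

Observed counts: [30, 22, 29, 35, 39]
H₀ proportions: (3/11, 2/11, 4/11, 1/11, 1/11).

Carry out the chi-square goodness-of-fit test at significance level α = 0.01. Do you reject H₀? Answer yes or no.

reject H₀: yes

n = 155; E_i = n·p_i = [42.27, 28.18, 56.36, 14.09, 14.09]
χ² = (30−42.27)²/42.27 + (22−28.18)²/28.18 + (29−56.36)²/56.36 + (35−14.09)²/14.09 + (39−14.09)²/14.09 = 93.2629
df = 4
p-value (upper-tail) = 0.00000
At α=0.01: p < α → reject H₀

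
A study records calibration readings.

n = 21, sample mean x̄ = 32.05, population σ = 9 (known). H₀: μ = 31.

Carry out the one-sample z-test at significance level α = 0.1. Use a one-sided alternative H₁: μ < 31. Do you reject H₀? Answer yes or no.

SE = σ/√n = 9/√21 = 1.9640
z = (x̄−μ₀)/SE = (32.05−31)/1.9640 = 0.5346
p-value (one-sided, H₁ less) = 0.70355
At α=0.1: p ≥ α → fail to reject H₀

reject H₀: no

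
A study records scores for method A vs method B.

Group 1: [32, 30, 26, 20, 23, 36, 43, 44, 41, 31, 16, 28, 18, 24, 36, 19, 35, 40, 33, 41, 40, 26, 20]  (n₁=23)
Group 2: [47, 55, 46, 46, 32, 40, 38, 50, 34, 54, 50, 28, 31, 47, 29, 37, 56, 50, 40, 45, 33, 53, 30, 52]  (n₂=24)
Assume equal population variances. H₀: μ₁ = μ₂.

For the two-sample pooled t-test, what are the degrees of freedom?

degrees of freedom = 45

df = n₁ + n₂ − 2 = 23 + 24 − 2 = 45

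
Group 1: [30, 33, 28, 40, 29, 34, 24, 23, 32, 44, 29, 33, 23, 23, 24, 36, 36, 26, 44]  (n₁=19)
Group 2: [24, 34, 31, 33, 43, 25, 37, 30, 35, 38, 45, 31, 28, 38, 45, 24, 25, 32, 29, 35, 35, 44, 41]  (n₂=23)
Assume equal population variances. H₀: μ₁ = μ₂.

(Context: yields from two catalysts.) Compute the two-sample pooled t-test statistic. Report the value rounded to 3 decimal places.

test statistic = -1.393

x̄₁=31.105, s₁=6.749, n₁=19
x̄₂=34.000, s₂=6.667, n₂=23
s_p² = [18·6.749² + 22·6.667²]/40 = 44.9447
SE = √(s_p²·(1/19+1/23)) = 2.0784
t = (31.105−34.000)/2.0784 = -1.3928
df = 40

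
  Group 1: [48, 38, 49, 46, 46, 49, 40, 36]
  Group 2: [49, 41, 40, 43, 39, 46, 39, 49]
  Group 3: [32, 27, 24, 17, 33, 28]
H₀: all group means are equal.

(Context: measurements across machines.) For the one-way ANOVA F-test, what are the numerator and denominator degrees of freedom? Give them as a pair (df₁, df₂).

k = 3 groups, N = 22 total
df = (k−1, N−k) = (3−1, 22−3) = (2, 19)

degrees of freedom = [2, 19]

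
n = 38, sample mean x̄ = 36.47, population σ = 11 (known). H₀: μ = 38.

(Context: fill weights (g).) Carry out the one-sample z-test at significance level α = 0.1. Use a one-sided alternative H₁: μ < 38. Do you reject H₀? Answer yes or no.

reject H₀: no

SE = σ/√n = 11/√38 = 1.7844
z = (x̄−μ₀)/SE = (36.47−38)/1.7844 = -0.8574
p-value (one-sided, H₁ less) = 0.19561
At α=0.1: p ≥ α → fail to reject H₀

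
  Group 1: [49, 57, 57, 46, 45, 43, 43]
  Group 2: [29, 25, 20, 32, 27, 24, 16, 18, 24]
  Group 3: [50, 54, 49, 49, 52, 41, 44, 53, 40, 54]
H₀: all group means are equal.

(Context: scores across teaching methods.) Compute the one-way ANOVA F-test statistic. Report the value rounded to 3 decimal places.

test statistic = 60.446

Group means [48.57, 23.89, 48.60], grand mean 40.038
SSB = Σnᵢ(x̄ᵢ−x̄)² = 3589.958; SSW = ΣΣ(x−x̄ᵢ)² = 683.003
MSB = 3589.958/2 = 1794.9792; MSW = 683.003/23 = 29.6958
F = MSB/MSW = 60.4456
df = (2, 23)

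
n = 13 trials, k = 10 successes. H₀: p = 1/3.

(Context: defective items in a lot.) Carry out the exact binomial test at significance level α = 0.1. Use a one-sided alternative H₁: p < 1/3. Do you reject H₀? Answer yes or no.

reject H₀: no

Exact binomial: n=13, k=10, p₀=1/3=0.3333
P(X≤10) from Σ C(n,i)·p₀^i·(1−p₀)^(n−i)
p-value (one-sided, H₁ less) = 0.99979
At α=0.1: p ≥ α → fail to reject H₀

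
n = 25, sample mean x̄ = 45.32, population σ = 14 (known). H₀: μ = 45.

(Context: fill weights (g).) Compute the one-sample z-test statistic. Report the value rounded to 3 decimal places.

SE = σ/√n = 14/√25 = 2.8000
z = (x̄−μ₀)/SE = (45.32−45)/2.8000 = 0.1143

test statistic = 0.114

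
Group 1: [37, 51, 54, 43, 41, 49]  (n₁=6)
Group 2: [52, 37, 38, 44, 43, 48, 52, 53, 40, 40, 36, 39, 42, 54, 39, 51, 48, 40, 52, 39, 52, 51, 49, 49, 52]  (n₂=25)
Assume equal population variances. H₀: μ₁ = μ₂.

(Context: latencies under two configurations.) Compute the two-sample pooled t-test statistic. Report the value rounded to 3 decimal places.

test statistic = 0.083

x̄₁=45.833, s₁=6.524, n₁=6
x̄₂=45.600, s₂=6.103, n₂=25
s_p² = [5·6.524² + 24·6.103²]/29 = 38.1667
SE = √(s_p²·(1/6+1/25)) = 2.8085
t = (45.833−45.600)/2.8085 = 0.0831
df = 29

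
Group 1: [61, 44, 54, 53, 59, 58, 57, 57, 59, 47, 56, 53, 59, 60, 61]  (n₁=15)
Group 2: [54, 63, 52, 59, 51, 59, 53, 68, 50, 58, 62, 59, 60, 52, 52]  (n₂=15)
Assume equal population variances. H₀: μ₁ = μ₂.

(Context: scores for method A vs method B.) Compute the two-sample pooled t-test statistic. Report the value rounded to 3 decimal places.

test statistic = -0.499

x̄₁=55.867, s₁=4.969, n₁=15
x̄₂=56.800, s₂=5.267, n₂=15
s_p² = [14·4.969² + 14·5.267²]/28 = 26.2190
SE = √(s_p²·(1/15+1/15)) = 1.8697
t = (55.867−56.800)/1.8697 = -0.4992
df = 28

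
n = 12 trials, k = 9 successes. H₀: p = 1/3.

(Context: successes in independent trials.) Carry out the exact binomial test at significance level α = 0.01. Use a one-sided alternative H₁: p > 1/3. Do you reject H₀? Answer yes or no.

reject H₀: yes

Exact binomial: n=12, k=9, p₀=1/3=0.3333
P(X≥9) from Σ C(n,i)·p₀^i·(1−p₀)^(n−i)
p-value (one-sided, H₁ greater) = 0.00386
At α=0.01: p < α → reject H₀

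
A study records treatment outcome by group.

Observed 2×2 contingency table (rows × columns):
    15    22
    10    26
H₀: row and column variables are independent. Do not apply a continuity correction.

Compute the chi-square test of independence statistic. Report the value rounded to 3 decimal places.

test statistic = 1.320

Row totals [37, 36], col totals [25, 48], n=73
χ² = (15−12.67)²/12.67 + (22−24.33)²/24.33 + (10−12.33)²/12.33 + (26−23.67)²/23.67 = 1.3199
df = 1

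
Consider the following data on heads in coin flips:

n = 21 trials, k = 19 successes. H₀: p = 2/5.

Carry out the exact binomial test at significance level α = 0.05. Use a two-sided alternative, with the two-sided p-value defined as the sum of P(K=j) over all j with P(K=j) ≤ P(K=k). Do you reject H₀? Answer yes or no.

Exact binomial: n=21, k=19, p₀=2/5=0.4000
P(X=j) = C(n,j)·p₀^j·(1−p₀)^(n−j); p = Σ P(X=j) over j with P(X=j) ≤ P(X=19)
p-value (two-sided) = 0.00000
At α=0.05: p < α → reject H₀

reject H₀: yes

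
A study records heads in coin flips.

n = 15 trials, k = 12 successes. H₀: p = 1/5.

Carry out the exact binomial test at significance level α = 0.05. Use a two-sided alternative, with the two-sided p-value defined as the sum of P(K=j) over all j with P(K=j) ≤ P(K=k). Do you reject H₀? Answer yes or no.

reject H₀: yes

Exact binomial: n=15, k=12, p₀=1/5=0.2000
P(X=j) = C(n,j)·p₀^j·(1−p₀)^(n−j); p = Σ P(X=j) over j with P(X=j) ≤ P(X=12)
p-value (two-sided) = 0.00000
At α=0.05: p < α → reject H₀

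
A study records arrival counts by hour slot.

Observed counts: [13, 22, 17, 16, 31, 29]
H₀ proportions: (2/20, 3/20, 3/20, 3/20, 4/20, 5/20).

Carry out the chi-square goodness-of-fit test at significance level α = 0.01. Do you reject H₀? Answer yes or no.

n = 128; E_i = n·p_i = [12.80, 19.20, 19.20, 19.20, 25.60, 32.00]
χ² = (13−12.80)²/12.80 + (22−19.20)²/19.20 + (17−19.20)²/19.20 + (16−19.20)²/19.20 + (31−25.60)²/25.60 + (29−32.00)²/32.00 = 2.6172
df = 5
p-value (upper-tail) = 0.75875
At α=0.01: p ≥ α → fail to reject H₀

reject H₀: no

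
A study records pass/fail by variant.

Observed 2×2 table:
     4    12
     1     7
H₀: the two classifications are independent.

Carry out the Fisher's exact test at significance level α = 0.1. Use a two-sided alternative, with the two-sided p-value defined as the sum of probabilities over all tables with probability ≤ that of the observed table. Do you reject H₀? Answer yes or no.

reject H₀: no

Margins: r₁=16, r₂=8, c₁=5, c₂=19, n=24
p_obs = C(16,4)·C(8,1)/C(24,5); sum pmf over tables with pmf ≤ p_obs
p-value (two-sided) = 0.63109
At α=0.1: p ≥ α → fail to reject H₀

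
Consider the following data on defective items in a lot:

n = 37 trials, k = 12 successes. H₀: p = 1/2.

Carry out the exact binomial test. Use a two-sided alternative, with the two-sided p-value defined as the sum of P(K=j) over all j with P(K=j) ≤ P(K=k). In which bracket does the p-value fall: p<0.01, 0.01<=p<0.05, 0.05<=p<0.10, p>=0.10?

Exact binomial: n=37, k=12, p₀=1/2=0.5000
P(X=j) = C(n,j)·p₀^j·(1−p₀)^(n−j); p = Σ P(X=j) over j with P(X=j) ≤ P(X=12)
p-value (two-sided) = 0.04703
→ bracket: 0.01<=p<0.05

p-value bracket: 0.01<=p<0.05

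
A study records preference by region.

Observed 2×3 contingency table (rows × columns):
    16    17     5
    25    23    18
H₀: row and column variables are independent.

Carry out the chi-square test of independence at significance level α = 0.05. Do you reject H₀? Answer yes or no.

reject H₀: no

Row totals [38, 66], col totals [41, 40, 23], n=104
χ² = (16−14.98)²/14.98 + (17−14.62)²/14.62 + (5−8.40)²/8.40 + (25−26.02)²/26.02 + (23−25.38)²/25.38 + (18−14.60)²/14.60 = 2.8948
df = 2
p-value (upper-tail) = 0.23518
At α=0.05: p ≥ α → fail to reject H₀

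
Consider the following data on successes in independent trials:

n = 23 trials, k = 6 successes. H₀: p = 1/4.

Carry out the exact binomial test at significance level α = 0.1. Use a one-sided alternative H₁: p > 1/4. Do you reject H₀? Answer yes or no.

reject H₀: no

Exact binomial: n=23, k=6, p₀=1/4=0.2500
P(X≥6) from Σ C(n,i)·p₀^i·(1−p₀)^(n−i)
p-value (one-sided, H₁ greater) = 0.53153
At α=0.1: p ≥ α → fail to reject H₀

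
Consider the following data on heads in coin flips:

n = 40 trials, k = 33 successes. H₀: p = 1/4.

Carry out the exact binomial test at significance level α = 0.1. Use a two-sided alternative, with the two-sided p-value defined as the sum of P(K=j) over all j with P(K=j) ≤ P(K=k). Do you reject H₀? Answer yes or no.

reject H₀: yes

Exact binomial: n=40, k=33, p₀=1/4=0.2500
P(X=j) = C(n,j)·p₀^j·(1−p₀)^(n−j); p = Σ P(X=j) over j with P(X=j) ≤ P(X=33)
p-value (two-sided) = 0.00000
At α=0.1: p < α → reject H₀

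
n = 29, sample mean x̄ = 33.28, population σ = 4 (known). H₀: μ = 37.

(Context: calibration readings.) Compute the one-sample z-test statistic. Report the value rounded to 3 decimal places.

SE = σ/√n = 4/√29 = 0.7428
z = (x̄−μ₀)/SE = (33.28−37)/0.7428 = -5.0082

test statistic = -5.008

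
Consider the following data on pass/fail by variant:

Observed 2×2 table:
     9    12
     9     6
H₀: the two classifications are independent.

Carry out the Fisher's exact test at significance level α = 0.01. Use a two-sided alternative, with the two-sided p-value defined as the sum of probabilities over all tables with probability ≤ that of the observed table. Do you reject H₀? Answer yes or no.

Margins: r₁=21, r₂=15, c₁=18, c₂=18, n=36
p_obs = C(21,9)·C(15,9)/C(36,18); sum pmf over tables with pmf ≤ p_obs
p-value (two-sided) = 0.49979
At α=0.01: p ≥ α → fail to reject H₀

reject H₀: no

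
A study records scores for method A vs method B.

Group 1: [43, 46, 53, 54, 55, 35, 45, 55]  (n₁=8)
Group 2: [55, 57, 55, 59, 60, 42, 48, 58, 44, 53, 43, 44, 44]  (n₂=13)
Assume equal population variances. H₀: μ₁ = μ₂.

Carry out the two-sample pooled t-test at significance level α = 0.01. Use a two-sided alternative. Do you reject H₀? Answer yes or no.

reject H₀: no

x̄₁=48.250, s₁=7.226, n₁=8
x̄₂=50.923, s₂=6.873, n₂=13
s_p² = [7·7.226² + 12·6.873²]/19 = 49.0749
SE = √(s_p²·(1/8+1/13)) = 3.1479
t = (48.250−50.923)/3.1479 = -0.8492
df = 19
p-value (two-sided) = 0.40637
At α=0.01: p ≥ α → fail to reject H₀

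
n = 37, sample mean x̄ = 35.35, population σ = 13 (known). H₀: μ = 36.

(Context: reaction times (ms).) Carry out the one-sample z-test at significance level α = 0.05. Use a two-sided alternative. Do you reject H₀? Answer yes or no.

SE = σ/√n = 13/√37 = 2.1372
z = (x̄−μ₀)/SE = (35.35−36)/2.1372 = -0.3041
p-value (two-sided) = 0.76102
At α=0.05: p ≥ α → fail to reject H₀

reject H₀: no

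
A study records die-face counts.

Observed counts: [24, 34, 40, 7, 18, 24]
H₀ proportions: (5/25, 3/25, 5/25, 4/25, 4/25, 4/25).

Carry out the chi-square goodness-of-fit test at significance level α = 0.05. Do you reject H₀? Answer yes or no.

reject H₀: yes

n = 147; E_i = n·p_i = [29.40, 17.64, 29.40, 23.52, 23.52, 23.52]
χ² = (24−29.40)²/29.40 + (34−17.64)²/17.64 + (40−29.40)²/29.40 + (7−23.52)²/23.52 + (18−23.52)²/23.52 + (24−23.52)²/23.52 = 32.8951
df = 5
p-value (upper-tail) = 0.00000
At α=0.05: p < α → reject H₀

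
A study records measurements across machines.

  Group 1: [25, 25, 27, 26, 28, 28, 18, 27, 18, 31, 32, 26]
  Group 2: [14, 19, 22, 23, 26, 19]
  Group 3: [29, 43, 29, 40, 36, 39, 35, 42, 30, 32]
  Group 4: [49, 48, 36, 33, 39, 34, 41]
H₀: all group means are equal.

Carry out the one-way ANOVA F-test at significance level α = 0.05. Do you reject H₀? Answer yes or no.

reject H₀: yes

Group means [25.92, 20.50, 35.50, 40.00], grand mean 30.543
SSB = Σnᵢ(x̄ᵢ−x̄)² = 1733.769; SSW = ΣΣ(x−x̄ᵢ)² = 792.917
MSB = 1733.769/3 = 577.9230; MSW = 792.917/31 = 25.5780
F = MSB/MSW = 22.5946
df = (3, 31)
p-value (upper-tail) = 0.00000
At α=0.05: p < α → reject H₀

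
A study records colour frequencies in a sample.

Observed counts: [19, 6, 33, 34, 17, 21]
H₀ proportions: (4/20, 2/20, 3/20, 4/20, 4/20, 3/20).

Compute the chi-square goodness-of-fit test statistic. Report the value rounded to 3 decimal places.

n = 130; E_i = n·p_i = [26.00, 13.00, 19.50, 26.00, 26.00, 19.50]
χ² = (19−26.00)²/26.00 + (6−13.00)²/13.00 + (33−19.50)²/19.50 + (34−26.00)²/26.00 + (17−26.00)²/26.00 + (21−19.50)²/19.50 = 20.6923
df = 5

test statistic = 20.692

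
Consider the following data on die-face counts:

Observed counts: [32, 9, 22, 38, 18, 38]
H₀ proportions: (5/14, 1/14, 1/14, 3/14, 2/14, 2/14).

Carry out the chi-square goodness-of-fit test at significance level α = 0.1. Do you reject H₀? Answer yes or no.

n = 157; E_i = n·p_i = [56.07, 11.21, 11.21, 33.64, 22.43, 22.43]
χ² = (32−56.07)²/56.07 + (9−11.21)²/11.21 + (22−11.21)²/11.21 + (38−33.64)²/33.64 + (18−22.43)²/22.43 + (38−22.43)²/22.43 = 33.3941
df = 5
p-value (upper-tail) = 0.00000
At α=0.1: p < α → reject H₀

reject H₀: yes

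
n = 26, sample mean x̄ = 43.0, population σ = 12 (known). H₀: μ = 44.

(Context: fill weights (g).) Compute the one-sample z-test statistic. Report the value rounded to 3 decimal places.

test statistic = -0.425

SE = σ/√n = 12/√26 = 2.3534
z = (x̄−μ₀)/SE = (43.0−44)/2.3534 = -0.4249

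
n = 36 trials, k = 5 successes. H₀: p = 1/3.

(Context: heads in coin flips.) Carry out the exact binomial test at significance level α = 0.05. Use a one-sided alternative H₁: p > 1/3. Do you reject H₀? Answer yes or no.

reject H₀: no

Exact binomial: n=36, k=5, p₀=1/3=0.3333
P(X≥5) from Σ C(n,i)·p₀^i·(1−p₀)^(n−i)
p-value (one-sided, H₁ greater) = 0.99782
At α=0.05: p ≥ α → fail to reject H₀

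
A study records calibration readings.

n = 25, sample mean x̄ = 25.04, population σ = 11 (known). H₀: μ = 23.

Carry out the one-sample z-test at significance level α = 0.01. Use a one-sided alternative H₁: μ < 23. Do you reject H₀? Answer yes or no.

reject H₀: no

SE = σ/√n = 11/√25 = 2.2000
z = (x̄−μ₀)/SE = (25.04−23)/2.2000 = 0.9273
p-value (one-sided, H₁ less) = 0.82311
At α=0.01: p ≥ α → fail to reject H₀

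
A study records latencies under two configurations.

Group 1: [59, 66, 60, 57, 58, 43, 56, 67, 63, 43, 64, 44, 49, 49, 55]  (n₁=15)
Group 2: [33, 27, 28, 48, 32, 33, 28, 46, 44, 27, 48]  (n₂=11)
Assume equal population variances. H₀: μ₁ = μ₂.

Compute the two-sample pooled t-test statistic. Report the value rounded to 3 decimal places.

test statistic = 5.871

x̄₁=55.533, s₁=8.202, n₁=15
x̄₂=35.818, s₂=8.807, n₂=11
s_p² = [14·8.202² + 10·8.807²]/24 = 71.5571
SE = √(s_p²·(1/15+1/11)) = 3.3579
t = (55.533−35.818)/3.3579 = 5.8712
df = 24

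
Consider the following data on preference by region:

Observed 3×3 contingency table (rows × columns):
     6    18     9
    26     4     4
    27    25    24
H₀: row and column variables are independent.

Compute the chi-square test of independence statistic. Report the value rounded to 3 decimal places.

Row totals [33, 34, 76], col totals [59, 47, 37], n=143
χ² = (6−13.62)²/13.62 + (18−10.85)²/10.85 + (9−8.54)²/8.54 + (26−14.03)²/14.03 + (4−11.17)²/11.17 + (4−8.80)²/8.80 + (27−31.36)²/31.36 + (25−24.98)²/24.98 + (24−19.66)²/19.66 = 28.0041
df = 4

test statistic = 28.004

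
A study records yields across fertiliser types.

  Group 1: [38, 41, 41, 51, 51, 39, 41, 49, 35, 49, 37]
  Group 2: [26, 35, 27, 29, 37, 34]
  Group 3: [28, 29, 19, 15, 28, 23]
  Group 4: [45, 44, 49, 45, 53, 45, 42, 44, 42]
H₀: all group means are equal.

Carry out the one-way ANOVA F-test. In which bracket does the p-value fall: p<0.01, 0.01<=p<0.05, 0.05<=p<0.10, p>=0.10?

p-value bracket: p<0.01

Group means [42.91, 31.33, 23.67, 45.44], grand mean 37.844
SSB = Σnᵢ(x̄ᵢ−x̄)² = 2262.421; SSW = ΣΣ(x−x̄ᵢ)² = 719.798
MSB = 2262.421/3 = 754.1403; MSW = 719.798/28 = 25.7071
F = MSB/MSW = 29.3359
df = (3, 28)
p-value (upper-tail) = 0.00000
→ bracket: p<0.01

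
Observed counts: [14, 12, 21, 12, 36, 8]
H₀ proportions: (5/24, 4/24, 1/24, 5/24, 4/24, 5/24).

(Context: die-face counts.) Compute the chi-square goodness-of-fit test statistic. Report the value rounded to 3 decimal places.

test statistic = 102.468

n = 103; E_i = n·p_i = [21.46, 17.17, 4.29, 21.46, 17.17, 21.46]
χ² = (14−21.46)²/21.46 + (12−17.17)²/17.17 + (21−4.29)²/4.29 + (12−21.46)²/21.46 + (36−17.17)²/17.17 + (8−21.46)²/21.46 = 102.4680
df = 5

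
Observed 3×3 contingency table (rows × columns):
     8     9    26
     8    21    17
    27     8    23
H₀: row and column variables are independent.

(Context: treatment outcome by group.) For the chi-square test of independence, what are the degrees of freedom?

df = (r−1)(c−1) = (3−1)·(3−1) = 4

degrees of freedom = 4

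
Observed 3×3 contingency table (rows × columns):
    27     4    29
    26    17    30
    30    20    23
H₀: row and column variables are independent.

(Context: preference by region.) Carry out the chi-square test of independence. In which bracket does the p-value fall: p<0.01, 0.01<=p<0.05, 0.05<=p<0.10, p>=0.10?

p-value bracket: 0.01<=p<0.05

Row totals [60, 73, 73], col totals [83, 41, 82], n=206
χ² = (27−24.17)²/24.17 + (4−11.94)²/11.94 + (29−23.88)²/23.88 + (26−29.41)²/29.41 + (17−14.53)²/14.53 + (30−29.06)²/29.06 + (30−29.41)²/29.41 + (20−14.53)²/14.53 + (23−29.06)²/29.06 = 10.8894
df = 4
p-value (upper-tail) = 0.02784
→ bracket: 0.01<=p<0.05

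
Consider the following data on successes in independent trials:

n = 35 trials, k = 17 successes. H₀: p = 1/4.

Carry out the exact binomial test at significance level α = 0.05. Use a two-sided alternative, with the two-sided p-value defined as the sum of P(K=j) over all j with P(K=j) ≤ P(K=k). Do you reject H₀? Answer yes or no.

reject H₀: yes

Exact binomial: n=35, k=17, p₀=1/4=0.2500
P(X=j) = C(n,j)·p₀^j·(1−p₀)^(n−j); p = Σ P(X=j) over j with P(X=j) ≤ P(X=17)
p-value (two-sided) = 0.00272
At α=0.05: p < α → reject H₀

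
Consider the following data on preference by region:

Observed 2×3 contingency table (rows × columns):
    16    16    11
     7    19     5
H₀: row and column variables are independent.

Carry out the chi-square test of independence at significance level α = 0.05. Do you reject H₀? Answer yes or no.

Row totals [43, 31], col totals [23, 35, 16], n=74
χ² = (16−13.36)²/13.36 + (16−20.34)²/20.34 + (11−9.30)²/9.30 + (7−9.64)²/9.64 + (19−14.66)²/14.66 + (5−6.70)²/6.70 = 4.1932
df = 2
p-value (upper-tail) = 0.12287
At α=0.05: p ≥ α → fail to reject H₀

reject H₀: no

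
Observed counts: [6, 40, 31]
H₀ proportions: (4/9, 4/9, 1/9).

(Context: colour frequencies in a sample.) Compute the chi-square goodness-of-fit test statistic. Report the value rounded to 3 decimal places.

n = 77; E_i = n·p_i = [34.22, 34.22, 8.56]
χ² = (6−34.22)²/34.22 + (40−34.22)²/34.22 + (31−8.56)²/8.56 = 83.1299
df = 2

test statistic = 83.130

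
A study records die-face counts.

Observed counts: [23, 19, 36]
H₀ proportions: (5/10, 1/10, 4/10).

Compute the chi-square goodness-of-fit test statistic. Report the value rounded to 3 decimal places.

test statistic = 23.385

n = 78; E_i = n·p_i = [39.00, 7.80, 31.20]
χ² = (23−39.00)²/39.00 + (19−7.80)²/7.80 + (36−31.20)²/31.20 = 23.3846
df = 2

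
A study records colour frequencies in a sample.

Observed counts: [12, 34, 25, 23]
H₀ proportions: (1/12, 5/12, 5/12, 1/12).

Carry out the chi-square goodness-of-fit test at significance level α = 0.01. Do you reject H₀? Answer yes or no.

n = 94; E_i = n·p_i = [7.83, 39.17, 39.17, 7.83]
χ² = (12−7.83)²/7.83 + (34−39.17)²/39.17 + (25−39.17)²/39.17 + (23−7.83)²/7.83 = 37.3872
df = 3
p-value (upper-tail) = 0.00000
At α=0.01: p < α → reject H₀

reject H₀: yes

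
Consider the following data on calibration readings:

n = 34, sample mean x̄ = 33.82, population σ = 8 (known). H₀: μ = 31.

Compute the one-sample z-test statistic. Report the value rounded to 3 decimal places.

test statistic = 2.055

SE = σ/√n = 8/√34 = 1.3720
z = (x̄−μ₀)/SE = (33.82−31)/1.3720 = 2.0554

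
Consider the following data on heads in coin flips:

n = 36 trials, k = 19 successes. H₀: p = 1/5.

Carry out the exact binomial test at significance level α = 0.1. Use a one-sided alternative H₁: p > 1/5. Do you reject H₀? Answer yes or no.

Exact binomial: n=36, k=19, p₀=1/5=0.2000
P(X≥19) from Σ C(n,i)·p₀^i·(1−p₀)^(n−i)
p-value (one-sided, H₁ greater) = 0.00001
At α=0.1: p < α → reject H₀

reject H₀: yes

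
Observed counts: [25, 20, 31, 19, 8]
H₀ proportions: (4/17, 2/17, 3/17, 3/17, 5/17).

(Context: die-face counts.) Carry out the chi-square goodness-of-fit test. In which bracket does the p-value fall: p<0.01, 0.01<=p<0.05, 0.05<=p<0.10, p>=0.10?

n = 103; E_i = n·p_i = [24.24, 12.12, 18.18, 18.18, 30.29]
χ² = (25−24.24)²/24.24 + (20−12.12)²/12.12 + (31−18.18)²/18.18 + (19−18.18)²/18.18 + (8−30.29)²/30.29 = 30.6426
df = 4
p-value (upper-tail) = 0.00000
→ bracket: p<0.01

p-value bracket: p<0.01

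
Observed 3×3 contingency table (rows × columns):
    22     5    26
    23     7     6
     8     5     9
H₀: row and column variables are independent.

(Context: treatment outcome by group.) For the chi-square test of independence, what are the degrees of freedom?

df = (r−1)(c−1) = (3−1)·(3−1) = 4

degrees of freedom = 4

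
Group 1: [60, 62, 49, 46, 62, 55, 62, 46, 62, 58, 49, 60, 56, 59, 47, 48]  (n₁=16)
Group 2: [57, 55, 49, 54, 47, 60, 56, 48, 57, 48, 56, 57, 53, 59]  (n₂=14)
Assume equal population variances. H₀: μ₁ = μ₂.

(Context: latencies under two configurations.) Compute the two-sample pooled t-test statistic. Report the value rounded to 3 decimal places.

test statistic = 0.523

x̄₁=55.062, s₁=6.424, n₁=16
x̄₂=54.000, s₂=4.332, n₂=14
s_p² = [15·6.424² + 13·4.332²]/28 = 30.8192
SE = √(s_p²·(1/16+1/14)) = 2.0316
t = (55.062−54.000)/2.0316 = 0.5230
df = 28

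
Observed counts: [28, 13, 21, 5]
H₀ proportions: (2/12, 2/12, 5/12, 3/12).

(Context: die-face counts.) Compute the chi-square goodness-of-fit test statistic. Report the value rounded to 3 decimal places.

test statistic = 35.633

n = 67; E_i = n·p_i = [11.17, 11.17, 27.92, 16.75]
χ² = (28−11.17)²/11.17 + (13−11.17)²/11.17 + (21−27.92)²/27.92 + (5−16.75)²/16.75 = 35.6328
df = 3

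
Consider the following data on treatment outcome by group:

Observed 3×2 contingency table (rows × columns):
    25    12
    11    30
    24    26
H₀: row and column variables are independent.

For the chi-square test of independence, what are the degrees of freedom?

df = (r−1)(c−1) = (3−1)·(2−1) = 2

degrees of freedom = 2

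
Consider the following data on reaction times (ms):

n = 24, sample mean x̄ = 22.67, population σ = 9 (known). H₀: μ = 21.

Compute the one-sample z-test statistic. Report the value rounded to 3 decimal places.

SE = σ/√n = 9/√24 = 1.8371
z = (x̄−μ₀)/SE = (22.67−21)/1.8371 = 0.9090

test statistic = 0.909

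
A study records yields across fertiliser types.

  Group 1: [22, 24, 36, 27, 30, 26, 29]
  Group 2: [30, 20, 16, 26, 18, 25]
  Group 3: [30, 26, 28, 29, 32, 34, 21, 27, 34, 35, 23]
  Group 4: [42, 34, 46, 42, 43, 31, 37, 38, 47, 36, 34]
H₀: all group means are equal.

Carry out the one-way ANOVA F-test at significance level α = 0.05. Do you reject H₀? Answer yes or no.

reject H₀: yes

Group means [27.71, 22.50, 29.00, 39.09], grand mean 30.800
SSB = Σnᵢ(x̄ᵢ−x̄)² = 1271.762; SSW = ΣΣ(x−x̄ᵢ)² = 753.838
MSB = 1271.762/3 = 423.9208; MSW = 753.838/31 = 24.3173
F = MSB/MSW = 17.4329
df = (3, 31)
p-value (upper-tail) = 0.00000
At α=0.05: p < α → reject H₀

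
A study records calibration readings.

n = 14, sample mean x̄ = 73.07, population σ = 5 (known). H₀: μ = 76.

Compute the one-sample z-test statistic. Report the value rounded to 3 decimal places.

test statistic = -2.193

SE = σ/√n = 5/√14 = 1.3363
z = (x̄−μ₀)/SE = (73.07−76)/1.3363 = -2.1926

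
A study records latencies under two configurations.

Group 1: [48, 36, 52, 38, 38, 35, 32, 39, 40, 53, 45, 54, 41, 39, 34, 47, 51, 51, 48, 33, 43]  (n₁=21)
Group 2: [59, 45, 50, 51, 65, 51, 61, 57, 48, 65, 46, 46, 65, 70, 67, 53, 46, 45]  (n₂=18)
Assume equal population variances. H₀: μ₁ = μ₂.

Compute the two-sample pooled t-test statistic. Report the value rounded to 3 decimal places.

x̄₁=42.714, s₁=7.100, n₁=21
x̄₂=55.000, s₂=8.670, n₂=18
s_p² = [20·7.100² + 17·8.670²]/37 = 61.7915
SE = √(s_p²·(1/21+1/18)) = 2.5249
t = (42.714−55.000)/2.5249 = -4.8657
df = 37

test statistic = -4.866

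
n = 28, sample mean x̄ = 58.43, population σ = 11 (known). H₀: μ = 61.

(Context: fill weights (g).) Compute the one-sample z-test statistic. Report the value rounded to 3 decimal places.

test statistic = -1.236

SE = σ/√n = 11/√28 = 2.0788
z = (x̄−μ₀)/SE = (58.43−61)/2.0788 = -1.2363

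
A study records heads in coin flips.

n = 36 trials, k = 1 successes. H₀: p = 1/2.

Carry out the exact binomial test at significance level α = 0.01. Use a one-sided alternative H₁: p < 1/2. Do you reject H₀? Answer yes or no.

Exact binomial: n=36, k=1, p₀=1/2=0.5000
P(X≤1) from Σ C(n,i)·p₀^i·(1−p₀)^(n−i)
p-value (one-sided, H₁ less) = 0.00000
At α=0.01: p < α → reject H₀

reject H₀: yes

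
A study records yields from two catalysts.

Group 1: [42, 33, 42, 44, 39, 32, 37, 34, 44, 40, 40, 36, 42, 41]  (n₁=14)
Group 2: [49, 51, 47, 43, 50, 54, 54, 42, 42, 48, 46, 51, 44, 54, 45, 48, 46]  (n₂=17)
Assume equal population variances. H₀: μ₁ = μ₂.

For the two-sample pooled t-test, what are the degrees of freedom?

degrees of freedom = 29

df = n₁ + n₂ − 2 = 14 + 17 − 2 = 29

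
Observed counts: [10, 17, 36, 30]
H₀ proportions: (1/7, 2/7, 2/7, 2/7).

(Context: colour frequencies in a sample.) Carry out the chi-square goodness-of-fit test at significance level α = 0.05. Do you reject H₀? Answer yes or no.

n = 93; E_i = n·p_i = [13.29, 26.57, 26.57, 26.57]
χ² = (10−13.29)²/13.29 + (17−26.57)²/26.57 + (36−26.57)²/26.57 + (30−26.57)²/26.57 = 8.0484
df = 3
p-value (upper-tail) = 0.04502
At α=0.05: p < α → reject H₀

reject H₀: yes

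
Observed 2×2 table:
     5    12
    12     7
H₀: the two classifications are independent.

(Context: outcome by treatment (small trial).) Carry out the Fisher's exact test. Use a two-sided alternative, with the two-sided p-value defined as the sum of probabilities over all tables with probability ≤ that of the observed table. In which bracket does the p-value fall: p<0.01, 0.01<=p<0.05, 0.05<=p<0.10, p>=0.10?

p-value bracket: 0.05<=p<0.10

Margins: r₁=17, r₂=19, c₁=17, c₂=19, n=36
p_obs = C(17,5)·C(19,12)/C(36,17); sum pmf over tables with pmf ≤ p_obs
p-value (two-sided) = 0.05428
→ bracket: 0.05<=p<0.10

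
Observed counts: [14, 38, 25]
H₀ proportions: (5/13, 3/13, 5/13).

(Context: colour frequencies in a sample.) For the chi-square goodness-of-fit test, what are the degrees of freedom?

degrees of freedom = 2

df = k − 1 = 3 − 1 = 2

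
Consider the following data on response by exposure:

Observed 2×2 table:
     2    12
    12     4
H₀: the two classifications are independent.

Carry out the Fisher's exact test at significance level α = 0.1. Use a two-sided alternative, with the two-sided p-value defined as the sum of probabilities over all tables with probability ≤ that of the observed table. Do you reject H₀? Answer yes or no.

reject H₀: yes

Margins: r₁=14, r₂=16, c₁=14, c₂=16, n=30
p_obs = C(14,2)·C(16,12)/C(30,14); sum pmf over tables with pmf ≤ p_obs
p-value (two-sided) = 0.00127
At α=0.1: p < α → reject H₀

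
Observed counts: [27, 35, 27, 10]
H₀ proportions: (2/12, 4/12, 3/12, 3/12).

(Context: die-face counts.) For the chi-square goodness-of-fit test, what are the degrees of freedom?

degrees of freedom = 3

df = k − 1 = 4 − 1 = 3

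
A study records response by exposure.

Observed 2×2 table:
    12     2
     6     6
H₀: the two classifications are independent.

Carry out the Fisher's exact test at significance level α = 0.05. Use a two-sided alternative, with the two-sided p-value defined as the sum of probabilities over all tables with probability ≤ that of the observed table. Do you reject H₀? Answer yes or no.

Margins: r₁=14, r₂=12, c₁=18, c₂=8, n=26
p_obs = C(14,12)·C(12,6)/C(26,18); sum pmf over tables with pmf ≤ p_obs
p-value (two-sided) = 0.08952
At α=0.05: p ≥ α → fail to reject H₀

reject H₀: no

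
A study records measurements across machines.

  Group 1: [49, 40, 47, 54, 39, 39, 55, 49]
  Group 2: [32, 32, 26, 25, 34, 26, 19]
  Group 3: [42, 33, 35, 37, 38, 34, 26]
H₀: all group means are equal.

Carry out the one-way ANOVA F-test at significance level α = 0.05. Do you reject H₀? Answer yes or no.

Group means [46.50, 27.71, 35.00], grand mean 36.864
SSB = Σnᵢ(x̄ᵢ−x̄)² = 1353.162; SSW = ΣΣ(x−x̄ᵢ)² = 609.429
MSB = 1353.162/2 = 676.5812; MSW = 609.429/19 = 32.0752
F = MSB/MSW = 21.0936
df = (2, 19)
p-value (upper-tail) = 0.00001
At α=0.05: p < α → reject H₀

reject H₀: yes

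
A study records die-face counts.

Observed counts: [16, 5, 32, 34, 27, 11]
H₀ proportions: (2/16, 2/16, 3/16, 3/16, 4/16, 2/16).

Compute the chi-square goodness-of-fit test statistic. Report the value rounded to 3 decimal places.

test statistic = 17.069

n = 125; E_i = n·p_i = [15.62, 15.62, 23.44, 23.44, 31.25, 15.62]
χ² = (16−15.62)²/15.62 + (5−15.62)²/15.62 + (32−23.44)²/23.44 + (34−23.44)²/23.44 + (27−31.25)²/31.25 + (11−15.62)²/15.62 = 17.0693
df = 5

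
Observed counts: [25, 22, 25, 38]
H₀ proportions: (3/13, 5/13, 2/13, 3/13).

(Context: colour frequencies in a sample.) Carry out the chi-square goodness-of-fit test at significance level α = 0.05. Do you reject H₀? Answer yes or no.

reject H₀: yes

n = 110; E_i = n·p_i = [25.38, 42.31, 16.92, 25.38]
χ² = (25−25.38)²/25.38 + (22−42.31)²/42.31 + (25−16.92)²/16.92 + (38−25.38)²/25.38 = 19.8779
df = 3
p-value (upper-tail) = 0.00018
At α=0.05: p < α → reject H₀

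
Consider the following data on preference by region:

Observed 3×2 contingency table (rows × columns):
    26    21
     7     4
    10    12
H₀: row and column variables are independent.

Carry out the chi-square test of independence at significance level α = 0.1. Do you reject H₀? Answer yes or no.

Row totals [47, 11, 22], col totals [43, 37], n=80
χ² = (26−25.26)²/25.26 + (21−21.74)²/21.74 + (7−5.91)²/5.91 + (4−5.09)²/5.09 + (10−11.82)²/11.82 + (12−10.18)²/10.18 = 1.0880
df = 2
p-value (upper-tail) = 0.58041
At α=0.1: p ≥ α → fail to reject H₀

reject H₀: no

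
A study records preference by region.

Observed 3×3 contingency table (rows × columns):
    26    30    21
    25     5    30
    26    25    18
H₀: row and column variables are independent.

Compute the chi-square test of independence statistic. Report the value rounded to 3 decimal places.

Row totals [77, 60, 69], col totals [77, 60, 69], n=206
χ² = (26−28.78)²/28.78 + (30−22.43)²/22.43 + (21−25.79)²/25.79 + (25−22.43)²/22.43 + (5−17.48)²/17.48 + (30−20.10)²/20.10 + (26−25.79)²/25.79 + (25−20.10)²/20.10 + (18−23.11)²/23.11 = 20.1254
df = 4

test statistic = 20.125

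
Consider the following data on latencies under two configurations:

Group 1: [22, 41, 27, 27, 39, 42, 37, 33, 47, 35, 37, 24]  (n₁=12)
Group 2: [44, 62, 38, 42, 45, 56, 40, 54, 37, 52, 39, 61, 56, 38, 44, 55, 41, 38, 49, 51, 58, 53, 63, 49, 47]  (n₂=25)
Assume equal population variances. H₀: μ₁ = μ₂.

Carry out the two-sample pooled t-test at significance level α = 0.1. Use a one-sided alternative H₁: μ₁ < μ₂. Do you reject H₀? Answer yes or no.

reject H₀: yes

x̄₁=34.250, s₁=7.794, n₁=12
x̄₂=48.480, s₂=8.272, n₂=25
s_p² = [11·7.794² + 24·8.272²]/35 = 66.0140
SE = √(s_p²·(1/12+1/25)) = 2.8534
t = (34.250−48.480)/2.8534 = -4.9871
df = 35
p-value (one-sided, H₁ less) = 0.00001
At α=0.1: p < α → reject H₀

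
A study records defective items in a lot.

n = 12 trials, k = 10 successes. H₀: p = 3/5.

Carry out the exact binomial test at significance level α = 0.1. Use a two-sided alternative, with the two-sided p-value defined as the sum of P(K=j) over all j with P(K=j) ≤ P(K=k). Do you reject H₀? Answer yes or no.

Exact binomial: n=12, k=10, p₀=3/5=0.6000
P(X=j) = C(n,j)·p₀^j·(1−p₀)^(n−j); p = Σ P(X=j) over j with P(X=j) ≤ P(X=10)
p-value (two-sided) = 0.14075
At α=0.1: p ≥ α → fail to reject H₀

reject H₀: no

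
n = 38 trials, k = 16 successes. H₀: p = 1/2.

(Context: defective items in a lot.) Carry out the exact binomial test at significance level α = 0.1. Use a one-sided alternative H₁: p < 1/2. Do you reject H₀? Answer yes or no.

reject H₀: no

Exact binomial: n=38, k=16, p₀=1/2=0.5000
P(X≤16) from Σ C(n,i)·p₀^i·(1−p₀)^(n−i)
p-value (one-sided, H₁ less) = 0.20885
At α=0.1: p ≥ α → fail to reject H₀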